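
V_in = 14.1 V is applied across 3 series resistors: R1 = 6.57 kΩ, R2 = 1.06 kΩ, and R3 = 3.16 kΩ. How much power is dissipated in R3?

P ≈ 5.40 mW

ΣR = 10.79 kΩ → I = 14.1/10.79 = 1.307 mA.
P = I²R = 1.708 × 3.16 = 5.396 mW.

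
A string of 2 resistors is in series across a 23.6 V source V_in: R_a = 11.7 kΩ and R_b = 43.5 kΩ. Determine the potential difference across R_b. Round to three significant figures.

V ≈ 18.6 V

ΣR = 11.7 + 43.5 = 55.20 kΩ.
V = V_in · R/ΣR = 23.6 × 0.7880 = 18.60 V.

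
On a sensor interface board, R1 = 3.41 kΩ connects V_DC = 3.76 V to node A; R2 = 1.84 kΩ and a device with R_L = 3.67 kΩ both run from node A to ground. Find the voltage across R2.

The load sits in parallel with R2, giving an effective lower resistance R2' = R2·R_L/(R2+R_L) = 1.226 kΩ.
Now apply the divider: V_out = 3.76 × 0.2644 = 0.9941 V.

V_out ≈ 0.994 V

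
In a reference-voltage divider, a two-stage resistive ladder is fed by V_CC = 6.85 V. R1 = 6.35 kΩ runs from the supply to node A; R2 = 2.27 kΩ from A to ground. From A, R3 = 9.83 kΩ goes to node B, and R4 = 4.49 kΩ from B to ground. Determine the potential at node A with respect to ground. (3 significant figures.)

Node A sees R2 in parallel with the series input of stage 2, R3 + R4 = 14.32 kΩ.
Effective lower resistance at A: R2 ‖ 14.32 = 1.959 kΩ.
So V_A = 6.85 × 0.2358 = 1.615 V.

V_A ≈ 1.62 V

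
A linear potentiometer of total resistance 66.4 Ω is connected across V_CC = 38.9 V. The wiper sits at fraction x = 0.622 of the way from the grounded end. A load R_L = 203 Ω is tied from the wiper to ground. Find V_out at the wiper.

V_out ≈ 22.5 V

Lower segment x·R_p = 41.30 Ω; upper segment (1−x)·R_p = 25.10 Ω.
R_L loads the lower segment: effective lower R = 34.32 Ω.
Loaded-divider output: V_out = 38.9 × 0.5776 = 22.47 V.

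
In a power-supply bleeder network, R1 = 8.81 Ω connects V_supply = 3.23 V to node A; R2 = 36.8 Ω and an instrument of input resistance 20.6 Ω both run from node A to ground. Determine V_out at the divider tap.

V_out ≈ 1.94 V

The load sits in parallel with R2, giving an effective lower resistance R2' = R2·R_L/(R2+R_L) = 13.21 Ω.
Voltage divider with the loaded lower leg: V_out = 3.23 × 13.21/(8.81 + 13.21) = 3.23 × 0.5999 = 1.938 V.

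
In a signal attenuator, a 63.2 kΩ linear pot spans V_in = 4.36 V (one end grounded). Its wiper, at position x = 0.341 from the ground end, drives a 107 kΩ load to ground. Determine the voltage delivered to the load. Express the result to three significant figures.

V_out ≈ 1.31 V

Lower segment x·R_p = 21.55 kΩ; upper segment (1−x)·R_p = 41.65 kΩ.
Lower segment in parallel with the load: 21.55 ‖ 107 = 17.94 kΩ.
Then V_out = V_in · 17.94/(41.65 + 17.94) = 1.313 V.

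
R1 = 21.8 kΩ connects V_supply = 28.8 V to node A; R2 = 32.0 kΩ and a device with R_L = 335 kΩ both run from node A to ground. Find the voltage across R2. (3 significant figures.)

R2 ‖ R_L = (32.0 × 335)/(32.0 + 335) = 29.21 kΩ.
Voltage divider with the loaded lower leg: V_out = 28.8 × 29.21/(21.8 + 29.21) = 28.8 × 0.5726 = 16.49 V.
(Unloaded it would be 17.1 V; the load pulls it down.)

V_out ≈ 16.5 V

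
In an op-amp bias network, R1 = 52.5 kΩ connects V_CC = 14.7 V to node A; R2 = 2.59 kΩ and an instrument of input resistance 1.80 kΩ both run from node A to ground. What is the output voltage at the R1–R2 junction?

The load sits in parallel with R2, giving an effective lower resistance R2' = R2·R_L/(R2+R_L) = 1.062 kΩ.
Voltage divider with the loaded lower leg: V_out = 14.7 × 1.062/(52.5 + 1.062) = 14.7 × 0.01983 = 0.2915 V.

V_out ≈ 0.291 V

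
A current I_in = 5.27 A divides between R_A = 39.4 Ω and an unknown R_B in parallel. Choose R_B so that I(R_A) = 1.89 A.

Two-branch current divider: I_A = I_in · R_B/(R_A + R_B).
1.89/5.27 = R_B/(R_A + R_B) → R_B = R_A · (0.3586)/(1 − 0.3586) = 39.4 × 0.5592 = 22.03 Ω.

R_B ≈ 22.0 Ω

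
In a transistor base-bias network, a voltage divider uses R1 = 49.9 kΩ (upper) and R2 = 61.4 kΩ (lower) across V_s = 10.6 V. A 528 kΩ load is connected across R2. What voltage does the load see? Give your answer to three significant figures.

V_out ≈ 5.56 V

The load sits in parallel with R2, giving an effective lower resistance R2' = R2·R_L/(R2+R_L) = 55.00 kΩ.
Now apply the divider: V_out = 10.6 × 0.5243 = 5.558 V.
(Unloaded it would be 5.85 V; the load pulls it down.)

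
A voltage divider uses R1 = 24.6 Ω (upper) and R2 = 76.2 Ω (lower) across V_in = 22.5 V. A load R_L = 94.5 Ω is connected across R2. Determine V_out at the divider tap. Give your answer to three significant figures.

V_out ≈ 14.2 V

First combine the lower leg with the load: R2 ‖ R_L = 42.18 Ω.
Now apply the divider: V_out = 22.5 × 0.6317 = 14.21 V.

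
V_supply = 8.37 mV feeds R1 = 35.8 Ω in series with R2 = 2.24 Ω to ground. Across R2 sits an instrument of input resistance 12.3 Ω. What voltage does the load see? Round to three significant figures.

The load sits in parallel with R2, giving an effective lower resistance R2' = R2·R_L/(R2+R_L) = 1.895 Ω.
Voltage divider with the loaded lower leg: V_out = 8.37 × 1.895/(35.8 + 1.895) = 8.37 × 0.05027 = 0.4208 mV.

V_out ≈ 0.421 mV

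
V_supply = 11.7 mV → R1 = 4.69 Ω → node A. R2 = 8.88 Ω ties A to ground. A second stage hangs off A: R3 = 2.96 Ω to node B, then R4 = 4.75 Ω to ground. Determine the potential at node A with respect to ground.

V_A ≈ 5.48 mV

Node A sees R2 in parallel with the series input of stage 2, R3 + R4 = 7.710 Ω.
Effective lower resistance at A: R2 ‖ 7.710 = 4.127 Ω.
V_A = 11.7 × 4.127/(4.69 + 4.127) = 5.476 mV.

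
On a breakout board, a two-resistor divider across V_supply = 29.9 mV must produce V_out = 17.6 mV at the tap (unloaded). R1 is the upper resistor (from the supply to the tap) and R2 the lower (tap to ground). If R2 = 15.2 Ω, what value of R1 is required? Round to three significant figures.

The divider ratio is R2/(R1+R2) = 17.6/29.9 = 0.5886.
So R1 = R2 · (V_supply/V_out − 1) = 15.2 × (29.9/17.6 − 1) = 15.2 × 0.6989 = 10.62 Ω.

R1 ≈ 10.6 Ω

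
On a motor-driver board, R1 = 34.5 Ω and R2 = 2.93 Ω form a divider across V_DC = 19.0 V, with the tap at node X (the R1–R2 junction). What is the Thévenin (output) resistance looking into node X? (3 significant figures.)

Zeroing V_DC shorts the top of R1 to ground, so R_th = R1 ‖ R2 = 2.701 Ω.

R_th ≈ 2.70 Ω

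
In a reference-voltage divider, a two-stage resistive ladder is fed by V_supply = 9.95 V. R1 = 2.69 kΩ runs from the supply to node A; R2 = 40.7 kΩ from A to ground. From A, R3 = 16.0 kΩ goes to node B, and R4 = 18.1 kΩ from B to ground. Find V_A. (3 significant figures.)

Node A sees R2 in parallel with the series input of stage 2, R3 + R4 = 34.10 kΩ.
R2 ‖ (R3+R4) = 18.55 kΩ.
First divider: V_A = V_supply · 18.55/(2.69 + 18.55) = 8.690 V.

V_A ≈ 8.69 V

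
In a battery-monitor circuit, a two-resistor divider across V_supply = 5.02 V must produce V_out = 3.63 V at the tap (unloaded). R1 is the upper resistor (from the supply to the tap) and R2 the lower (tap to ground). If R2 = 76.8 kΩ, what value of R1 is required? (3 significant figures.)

Required fraction k = V_out/V_supply = 0.7231.
Rearranging, R1 = R2·(1−k)/k = 76.8 × 0.3829 = 29.41 kΩ.

R1 ≈ 29.4 kΩ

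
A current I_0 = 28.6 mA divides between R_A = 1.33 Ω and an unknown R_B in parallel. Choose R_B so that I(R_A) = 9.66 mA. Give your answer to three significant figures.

The fraction through R_A equals R_B/(R_A+R_B).
9.66/28.6 = R_B/(R_A + R_B) → R_B = R_A · (0.3378)/(1 − 0.3378) = 1.33 × 0.5100 = 0.6783 Ω.

R_B ≈ 0.678 Ω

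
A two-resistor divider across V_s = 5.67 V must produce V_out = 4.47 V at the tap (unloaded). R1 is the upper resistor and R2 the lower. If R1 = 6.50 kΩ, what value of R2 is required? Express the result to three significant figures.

V_out/V_s = R2/(R1+R2) = 0.7884.
Rearranging, R2 = R1·k/(1−k) = 6.50 × 3.725 = 24.21 kΩ.

R2 ≈ 24.2 kΩ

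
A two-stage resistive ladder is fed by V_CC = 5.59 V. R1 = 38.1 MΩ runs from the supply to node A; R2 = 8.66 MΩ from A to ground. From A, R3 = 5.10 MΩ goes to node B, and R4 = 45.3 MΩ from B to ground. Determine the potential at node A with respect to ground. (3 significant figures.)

Node A sees R2 in parallel with the series input of stage 2, R3 + R4 = 50.40 MΩ.
Effective lower resistance at A: R2 ‖ 50.40 = 7.390 MΩ.
V_A = 5.59 × 7.390/(38.1 + 7.390) = 0.9081 V.

V_A ≈ 0.908 V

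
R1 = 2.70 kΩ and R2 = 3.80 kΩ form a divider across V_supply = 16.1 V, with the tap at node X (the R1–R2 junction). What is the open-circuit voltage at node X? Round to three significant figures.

V_th ≈ 9.41 V

V_th is the unloaded tap voltage: V_supply · R2/(R1+R2) = 16.1 × 0.5846 = 9.412 V.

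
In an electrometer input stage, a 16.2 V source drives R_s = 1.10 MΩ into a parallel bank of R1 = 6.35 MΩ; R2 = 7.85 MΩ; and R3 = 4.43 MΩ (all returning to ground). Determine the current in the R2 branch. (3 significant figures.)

Equivalent of the parallel group: R_p = 1.958 MΩ.
Node voltage V_A = V_CC · R_p/(R_s + R_p) = 16.2 × 0.6403 = 10.37 V.
Branch current I = V_A/R2 = 10.37/7.85 = 1.321 µA.

I ≈ 1.32 µA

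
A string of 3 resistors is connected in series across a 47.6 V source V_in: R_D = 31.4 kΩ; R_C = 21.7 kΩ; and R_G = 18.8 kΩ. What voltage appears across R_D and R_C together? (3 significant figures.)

ΣR = 31.4 + 21.7 + 18.8 = 71.90 kΩ.
R_{R_D..R_C} = 31.4 + 21.7 = 53.10 kΩ.
V = V_in · R/ΣR = 47.6 × 0.7385 = 35.15 V.

V ≈ 35.2 V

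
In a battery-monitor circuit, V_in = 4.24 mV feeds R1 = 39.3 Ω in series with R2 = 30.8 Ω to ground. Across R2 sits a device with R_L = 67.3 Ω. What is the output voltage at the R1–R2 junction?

R2 ‖ R_L = (30.8 × 67.3)/(30.8 + 67.3) = 21.13 Ω.
Voltage divider with the loaded lower leg: V_out = 4.24 × 21.13/(39.3 + 21.13) = 4.24 × 0.3497 = 1.483 mV.

V_out ≈ 1.48 mV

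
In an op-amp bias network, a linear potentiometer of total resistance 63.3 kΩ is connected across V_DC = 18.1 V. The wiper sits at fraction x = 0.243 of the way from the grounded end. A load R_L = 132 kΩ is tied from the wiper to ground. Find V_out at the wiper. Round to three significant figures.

V_out ≈ 4.04 V

The pot divides into 47.92 kΩ above the wiper and 15.38 kΩ below.
(x·R_p) ‖ R_L = 13.78 kΩ.
Loaded-divider output: V_out = 18.1 × 0.2233 = 4.042 V.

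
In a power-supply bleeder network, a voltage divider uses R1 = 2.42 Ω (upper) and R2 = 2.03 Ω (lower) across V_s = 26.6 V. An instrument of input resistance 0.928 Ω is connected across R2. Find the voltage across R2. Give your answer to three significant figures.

The load sits in parallel with R2, giving an effective lower resistance R2' = R2·R_L/(R2+R_L) = 0.6369 Ω.
Voltage divider with the loaded lower leg: V_out = 26.6 × 0.6369/(2.42 + 0.6369) = 26.6 × 0.2083 = 5.542 V.

V_out ≈ 5.54 V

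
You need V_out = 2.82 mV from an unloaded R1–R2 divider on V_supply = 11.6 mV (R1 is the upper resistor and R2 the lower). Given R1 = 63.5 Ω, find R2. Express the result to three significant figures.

R2 ≈ 20.4 Ω

V_out/V_supply = R2/(R1+R2) = 0.2431.
Rearranging, R2 = R1·k/(1−k) = 63.5 × 0.3212 = 20.40 Ω.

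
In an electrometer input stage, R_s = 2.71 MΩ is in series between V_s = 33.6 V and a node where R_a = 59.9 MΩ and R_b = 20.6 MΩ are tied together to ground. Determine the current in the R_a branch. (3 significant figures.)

Combine the parallel branches: R_p = (1/59.9 + 1/20.6)⁻¹ = 15.33 MΩ.
V_A by voltage divider: V_A = 33.6 × 15.33/(2.71 + 15.33) = 28.55 V.
Branch current I = V_A/R_a = 28.55/59.9 = 0.4767 µA.

I ≈ 0.477 µA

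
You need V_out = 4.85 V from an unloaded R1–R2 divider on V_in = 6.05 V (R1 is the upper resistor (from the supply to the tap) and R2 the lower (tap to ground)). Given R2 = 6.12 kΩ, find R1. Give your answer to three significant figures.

R1 ≈ 1.51 kΩ

Required fraction k = V_out/V_in = 0.8017.
R1 = R2·(1/k − 1) = 6.12 × 0.2474 = 1.514 kΩ.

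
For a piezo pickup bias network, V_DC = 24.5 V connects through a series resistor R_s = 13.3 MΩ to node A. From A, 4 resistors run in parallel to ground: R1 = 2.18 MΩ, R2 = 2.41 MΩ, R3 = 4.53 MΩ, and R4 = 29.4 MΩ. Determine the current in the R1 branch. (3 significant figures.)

Parallel bank: R_p = 1/(1/2.18 + 1/2.41 + 1/4.53 + 1/29.4) = 0.8862 MΩ.
Node voltage V_A = V_DC · R_p/(R_s + R_p) = 24.5 × 0.06247 = 1.530 V.
I(R1) = V_A / R1 = 1.530/2.18 = 0.7021 µA.

I ≈ 0.702 µA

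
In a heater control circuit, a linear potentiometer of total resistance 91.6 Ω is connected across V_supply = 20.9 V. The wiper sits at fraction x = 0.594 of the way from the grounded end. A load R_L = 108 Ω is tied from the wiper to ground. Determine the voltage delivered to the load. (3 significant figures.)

The pot divides into 37.19 Ω above the wiper and 54.41 Ω below.
R_L loads the lower segment: effective lower R = 36.18 Ω.
Loaded-divider output: V_out = 20.9 × 0.4931 = 10.31 V.
(Unloaded: V_out = x·V_supply = 12.4 V.)

V_out ≈ 10.3 V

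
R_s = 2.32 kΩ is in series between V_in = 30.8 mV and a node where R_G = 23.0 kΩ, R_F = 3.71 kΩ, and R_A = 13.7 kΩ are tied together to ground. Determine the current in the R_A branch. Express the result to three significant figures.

I ≈ 1.19 µA

Parallel bank: R_p = 1/(1/23.0 + 1/3.71 + 1/13.7) = 2.591 kΩ.
V_A by voltage divider: V_A = 30.8 × 2.591/(2.32 + 2.591) = 16.25 mV.
I(R_A) = V_A / R_A = 16.25/13.7 = 1.186 µA.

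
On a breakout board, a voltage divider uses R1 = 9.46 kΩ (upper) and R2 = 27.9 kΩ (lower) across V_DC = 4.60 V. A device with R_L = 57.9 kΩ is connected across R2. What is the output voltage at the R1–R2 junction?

V_out ≈ 3.06 V

R2 ‖ R_L = (27.9 × 57.9)/(27.9 + 57.9) = 18.83 kΩ.
Voltage divider with the loaded lower leg: V_out = 4.60 × 18.83/(9.46 + 18.83) = 4.60 × 0.6656 = 3.062 V.
(Unloaded it would be 3.44 V; the load pulls it down.)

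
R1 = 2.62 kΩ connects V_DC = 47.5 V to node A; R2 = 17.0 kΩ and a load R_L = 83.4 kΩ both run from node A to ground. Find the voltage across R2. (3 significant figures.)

R2 ‖ R_L = (17.0 × 83.4)/(17.0 + 83.4) = 14.12 kΩ.
Now apply the divider: V_out = 47.5 × 0.8435 = 40.07 V.
(Unloaded it would be 41.2 V; the load pulls it down.)

V_out ≈ 40.1 V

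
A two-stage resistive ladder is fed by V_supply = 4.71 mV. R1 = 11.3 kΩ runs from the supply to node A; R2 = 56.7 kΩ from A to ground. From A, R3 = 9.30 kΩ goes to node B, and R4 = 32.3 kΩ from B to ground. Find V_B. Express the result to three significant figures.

V_B ≈ 2.49 mV

Looking into the second stage from A: R3 + R4 = 41.60 kΩ appears in parallel with R2.
R2 ‖ (R3+R4) = 24.00 kΩ.
First divider: V_A = V_supply · 24.00/(11.3 + 24.00) = 3.202 mV.
Stage 2 is unloaded, so V_B = V_A · R4/(R3+R4) = 3.202 × 32.3/41.60 = 2.486 mV.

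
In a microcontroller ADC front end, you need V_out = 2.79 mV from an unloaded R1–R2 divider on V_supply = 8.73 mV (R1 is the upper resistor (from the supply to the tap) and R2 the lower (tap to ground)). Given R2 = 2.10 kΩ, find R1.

The divider ratio is R2/(R1+R2) = 2.79/8.73 = 0.3196.
So R1 = R2 · (V_supply/V_out − 1) = 2.10 × (8.73/2.79 − 1) = 2.10 × 2.129 = 4.471 kΩ.

R1 ≈ 4.47 kΩ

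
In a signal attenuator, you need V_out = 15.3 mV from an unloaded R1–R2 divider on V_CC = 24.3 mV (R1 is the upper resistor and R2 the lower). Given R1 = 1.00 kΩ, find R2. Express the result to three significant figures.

R2 ≈ 1.70 kΩ

Required fraction k = V_out/V_CC = 0.6296.
Rearranging, R2 = R1·k/(1−k) = 1.00 × 1.700 = 1.700 kΩ.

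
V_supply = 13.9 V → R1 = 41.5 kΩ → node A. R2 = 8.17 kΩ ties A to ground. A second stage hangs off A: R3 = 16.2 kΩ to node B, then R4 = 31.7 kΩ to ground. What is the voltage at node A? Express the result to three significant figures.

V_A ≈ 2.00 V

The second stage (R3 + R4 = 47.90 kΩ) loads node A in parallel with R2.
Effective lower resistance at A: R2 ‖ 47.90 = 6.980 kΩ.
V_A = 13.9 × 6.980/(41.5 + 6.980) = 2.001 V.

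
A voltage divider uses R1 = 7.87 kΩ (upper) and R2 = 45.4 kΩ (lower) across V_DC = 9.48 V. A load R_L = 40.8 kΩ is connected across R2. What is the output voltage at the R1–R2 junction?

V_out ≈ 6.94 V

R2 ‖ R_L = (45.4 × 40.8)/(45.4 + 40.8) = 21.49 kΩ.
Voltage divider with the loaded lower leg: V_out = 9.48 × 21.49/(7.87 + 21.49) = 9.48 × 0.7319 = 6.939 V.
(Unloaded it would be 8.08 V; the load pulls it down.)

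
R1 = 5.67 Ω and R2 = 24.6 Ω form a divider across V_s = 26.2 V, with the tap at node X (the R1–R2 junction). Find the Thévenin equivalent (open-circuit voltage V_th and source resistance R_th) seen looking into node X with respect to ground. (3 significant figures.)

V_th ≈ 21.3 V, R_th ≈ 4.61 Ω

V_th is the unloaded tap voltage: V_s · R2/(R1+R2) = 26.2 × 0.8127 = 21.29 V.
Looking into X with the source shorted: R_th = R1·R2/(R1+R2) = 5.670 × 24.6/30.27 = 4.608 Ω.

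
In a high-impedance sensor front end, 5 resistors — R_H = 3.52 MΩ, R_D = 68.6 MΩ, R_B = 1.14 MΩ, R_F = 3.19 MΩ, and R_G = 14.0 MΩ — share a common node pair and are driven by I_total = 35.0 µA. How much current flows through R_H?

I ≈ 6.37 µA

Conductances: ΣG = 1/3.52 + 1/68.6 + 1/1.14 + 1/3.19 + 1/14.0 = 1.561 (1/MΩ).
By the current-divider rule, I = I_total · G_k/ΣG = 35.0 × 0.1820 = 6.371 µA.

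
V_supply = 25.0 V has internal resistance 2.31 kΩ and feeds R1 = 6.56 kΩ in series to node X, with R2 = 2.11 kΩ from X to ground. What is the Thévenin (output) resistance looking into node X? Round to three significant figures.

R_th ≈ 1.70 kΩ

R1' = 2.31 + 6.56 = 8.870 kΩ (source resistance + R1).
With V_supply suppressed (replaced by a short), R_th = R1' ‖ R2 = (8.870 × 2.11)/(8.870 + 2.11) = 1.705 kΩ.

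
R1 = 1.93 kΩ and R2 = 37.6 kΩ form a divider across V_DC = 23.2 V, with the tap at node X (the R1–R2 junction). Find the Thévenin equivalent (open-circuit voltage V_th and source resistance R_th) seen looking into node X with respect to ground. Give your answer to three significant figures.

Open-circuit (no load on X): V_th = V_DC · R2/(R1 + R2) = 23.2 × 37.6/(1.930 + 37.6) = 22.07 V.
With V_DC suppressed (replaced by a short), R_th = R1 ‖ R2 = (1.930 × 37.6)/(1.930 + 37.6) = 1.836 kΩ.

V_th ≈ 22.1 V, R_th ≈ 1.84 kΩ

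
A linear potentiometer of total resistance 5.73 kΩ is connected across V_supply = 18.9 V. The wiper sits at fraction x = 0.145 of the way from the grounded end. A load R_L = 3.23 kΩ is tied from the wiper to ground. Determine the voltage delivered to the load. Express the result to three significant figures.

V_out ≈ 2.25 V

Lower segment x·R_p = 0.8308 kΩ; upper segment (1−x)·R_p = 4.899 kΩ.
R_L loads the lower segment: effective lower R = 0.6609 kΩ.
Then V_out = V_supply · 0.6609/(4.899 + 0.6609) = 2.246 V.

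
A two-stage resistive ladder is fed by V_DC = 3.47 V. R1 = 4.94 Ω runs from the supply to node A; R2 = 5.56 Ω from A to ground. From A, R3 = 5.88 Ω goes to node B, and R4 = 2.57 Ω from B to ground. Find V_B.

V_B ≈ 0.427 V

Node A sees R2 in parallel with the series input of stage 2, R3 + R4 = 8.450 Ω.
Effective lower resistance at A: R2 ‖ 8.450 = 3.353 Ω.
V_A = 3.47 × 3.353/(4.94 + 3.353) = 1.403 V.
Stage 2 is unloaded, so V_B = V_A · R4/(R3+R4) = 1.403 × 2.57/8.450 = 0.4267 V.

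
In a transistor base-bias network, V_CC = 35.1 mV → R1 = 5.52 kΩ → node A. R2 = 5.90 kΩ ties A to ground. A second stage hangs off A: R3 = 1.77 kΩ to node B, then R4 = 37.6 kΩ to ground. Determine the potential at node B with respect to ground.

V_B ≈ 16.1 mV

The second stage (R3 + R4 = 39.37 kΩ) loads node A in parallel with R2.
R2 ‖ (R3+R4) = 5.131 kΩ.
So V_A = 35.1 × 0.4817 = 16.91 mV.
V_B = V_A × 0.9550 = 16.15 mV.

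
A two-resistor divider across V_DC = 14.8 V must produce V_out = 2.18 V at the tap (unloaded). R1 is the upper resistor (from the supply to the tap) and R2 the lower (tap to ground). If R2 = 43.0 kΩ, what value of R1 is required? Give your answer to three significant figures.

The divider ratio is R2/(R1+R2) = 2.18/14.8 = 0.1473.
So R1 = R2 · (V_DC/V_out − 1) = 43.0 × (14.8/2.18 − 1) = 43.0 × 5.789 = 248.9 kΩ.

R1 ≈ 249 kΩ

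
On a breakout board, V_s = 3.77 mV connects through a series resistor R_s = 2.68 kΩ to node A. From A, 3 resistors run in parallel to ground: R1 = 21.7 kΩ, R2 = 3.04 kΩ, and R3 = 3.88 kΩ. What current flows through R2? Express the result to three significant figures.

Combine the parallel branches: R_p = (1/21.7 + 1/3.04 + 1/3.88)⁻¹ = 1.580 kΩ.
V_A by voltage divider: V_A = 3.77 × 1.580/(2.68 + 1.580) = 1.398 mV.
I(R2) = V_A / R2 = 1.398/3.04 = 0.4600 µA.

I ≈ 0.460 µA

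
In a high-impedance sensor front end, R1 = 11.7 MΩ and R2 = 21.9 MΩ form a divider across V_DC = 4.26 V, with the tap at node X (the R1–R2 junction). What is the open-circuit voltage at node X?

V_th ≈ 2.78 V

With X open, the divider is unloaded: V_th = 4.26 × 21.9/33.60 = 2.777 V.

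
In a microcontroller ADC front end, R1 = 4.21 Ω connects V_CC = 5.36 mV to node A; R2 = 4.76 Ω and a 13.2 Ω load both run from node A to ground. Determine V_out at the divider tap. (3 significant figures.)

V_out ≈ 2.43 mV

R2 ‖ R_L = (4.76 × 13.2)/(4.76 + 13.2) = 3.498 Ω.
Then V_out = V_CC · R2'/(R1 + R2') = 5.36 × 3.498/7.708 = 2.433 mV.
(Unloaded it would be 2.84 mV; the load pulls it down.)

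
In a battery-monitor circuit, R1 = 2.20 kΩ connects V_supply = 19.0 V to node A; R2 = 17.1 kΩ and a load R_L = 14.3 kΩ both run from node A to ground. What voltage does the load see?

V_out ≈ 14.8 V

First combine the lower leg with the load: R2 ‖ R_L = 7.788 kΩ.
Now apply the divider: V_out = 19.0 × 0.7797 = 14.81 V.
(Unloaded it would be 16.8 V; the load pulls it down.)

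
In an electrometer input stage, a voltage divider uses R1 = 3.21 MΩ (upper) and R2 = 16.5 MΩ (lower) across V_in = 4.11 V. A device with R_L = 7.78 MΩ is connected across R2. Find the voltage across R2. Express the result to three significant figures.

First combine the lower leg with the load: R2 ‖ R_L = 5.287 MΩ.
Then V_out = V_in · R2'/(R1 + R2') = 4.11 × 5.287/8.497 = 2.557 V.

V_out ≈ 2.56 V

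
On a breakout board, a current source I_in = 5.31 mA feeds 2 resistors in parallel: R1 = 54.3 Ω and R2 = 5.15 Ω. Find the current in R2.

I ≈ 4.85 mA

With just two branches, the current splits inversely with resistance.
So I = 5.31 × 54.3/59.45 = 4.850 mA.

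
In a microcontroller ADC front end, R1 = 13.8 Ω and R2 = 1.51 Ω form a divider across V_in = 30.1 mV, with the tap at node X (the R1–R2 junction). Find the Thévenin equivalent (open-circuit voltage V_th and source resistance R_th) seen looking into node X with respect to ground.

V_th ≈ 2.97 mV, R_th ≈ 1.36 Ω

V_th is the unloaded tap voltage: V_in · R2/(R1+R2) = 30.1 × 0.09863 = 2.969 mV.
Zeroing V_in shorts the top of R1 to ground, so R_th = R1 ‖ R2 = 1.361 Ω.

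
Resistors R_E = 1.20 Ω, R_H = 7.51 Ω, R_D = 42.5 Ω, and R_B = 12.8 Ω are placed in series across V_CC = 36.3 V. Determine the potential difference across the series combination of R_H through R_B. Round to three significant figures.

ΣR = 1.20 + 7.51 + 42.5 + 12.8 = 64.01 Ω.
R_{R_H..R_B} = 7.51 + 42.5 + 12.8 = 62.81 Ω.
By the voltage-divider rule, V = 36.3 × 62.81/64.01 = 35.62 V.

V ≈ 35.6 V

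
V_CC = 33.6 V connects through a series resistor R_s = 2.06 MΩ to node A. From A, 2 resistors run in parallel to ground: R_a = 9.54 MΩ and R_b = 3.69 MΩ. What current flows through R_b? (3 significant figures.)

Equivalent of the parallel group: R_p = 2.661 MΩ.
V_A by voltage divider: V_A = 33.6 × 2.661/(2.06 + 2.661) = 18.94 V.
I(R_b) = V_A / R_b = 18.94/3.69 = 5.132 µA.

I ≈ 5.13 µA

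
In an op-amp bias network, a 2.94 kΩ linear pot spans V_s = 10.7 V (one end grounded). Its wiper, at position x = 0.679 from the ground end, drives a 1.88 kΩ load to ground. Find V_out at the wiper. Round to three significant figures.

Split the track: R_lower = x·R_p = 1.996 kΩ, R_upper = (1−x)·R_p = 0.9437 kΩ.
(x·R_p) ‖ R_L = 0.9682 kΩ.
Then V_out = V_s · 0.9682/(0.9437 + 0.9682) = 5.418 V.

V_out ≈ 5.42 V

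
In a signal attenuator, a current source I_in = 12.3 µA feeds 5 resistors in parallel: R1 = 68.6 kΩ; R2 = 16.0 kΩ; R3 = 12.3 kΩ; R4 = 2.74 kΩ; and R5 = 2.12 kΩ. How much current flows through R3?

I ≈ 1.00 µA

Total conductance ΣG = 1/68.6 + 1/16.0 + 1/12.3 + 1/2.74 + 1/2.12 = 0.9950 (units of 1/kΩ).
Current divider: I(R3) = I_in · G_k/ΣG = 12.3 × (0.08130/0.9950) = 12.3 × 0.08171 = 1.005 µA.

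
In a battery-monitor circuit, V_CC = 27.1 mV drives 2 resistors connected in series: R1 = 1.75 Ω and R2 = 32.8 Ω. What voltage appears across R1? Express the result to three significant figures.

V ≈ 1.37 mV

Total series resistance ΣR = 1.75 + 32.8 = 34.55 Ω.
Voltage divider: V = V_CC · (1.750 / 34.55) = 27.1 × 0.05065 = 1.373 mV.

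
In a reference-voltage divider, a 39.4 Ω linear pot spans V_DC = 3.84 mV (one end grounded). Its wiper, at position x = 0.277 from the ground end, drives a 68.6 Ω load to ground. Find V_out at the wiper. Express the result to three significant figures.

V_out ≈ 0.954 mV

Split the track: R_lower = x·R_p = 10.91 Ω, R_upper = (1−x)·R_p = 28.49 Ω.
(x·R_p) ‖ R_L = 9.416 Ω.
Loaded-divider output: V_out = 3.84 × 0.2484 = 0.9540 mV.
(Unloaded: V_out = x·V_DC = 1.06 mV.)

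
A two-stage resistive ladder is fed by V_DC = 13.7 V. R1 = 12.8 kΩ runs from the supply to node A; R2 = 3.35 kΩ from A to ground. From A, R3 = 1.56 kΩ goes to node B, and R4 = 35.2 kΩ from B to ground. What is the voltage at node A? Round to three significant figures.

The second stage (R3 + R4 = 36.76 kΩ) loads node A in parallel with R2.
Effective lower resistance at A: R2 ‖ 36.76 = 3.070 kΩ.
First divider: V_A = V_DC · 3.070/(12.8 + 3.070) = 2.650 V.

V_A ≈ 2.65 V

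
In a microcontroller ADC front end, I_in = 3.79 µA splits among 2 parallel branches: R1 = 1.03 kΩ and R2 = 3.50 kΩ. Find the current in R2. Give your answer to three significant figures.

For two parallel branches, I_k = I_in · (other R)/(sum of R).
I(R2) = 3.79 × 1.03/(1.03 + 3.50) = 3.79 × 0.2274 = 0.8617 µA.

I ≈ 0.862 µA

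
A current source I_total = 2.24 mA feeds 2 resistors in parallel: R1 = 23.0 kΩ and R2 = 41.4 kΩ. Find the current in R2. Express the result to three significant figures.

Two-branch current divider: I_k = I_total · R_other/(R_1 + R_2).
So I = 2.24 × 23.0/64.40 = 0.8000 mA.

I ≈ 0.800 mA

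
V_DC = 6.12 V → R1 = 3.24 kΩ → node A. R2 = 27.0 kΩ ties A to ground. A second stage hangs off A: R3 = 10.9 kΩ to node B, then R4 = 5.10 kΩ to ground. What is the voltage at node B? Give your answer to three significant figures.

V_B ≈ 1.48 V

Node A sees R2 in parallel with the series input of stage 2, R3 + R4 = 16.00 kΩ.
Effective lower resistance at A: R2 ‖ 16.00 = 10.05 kΩ.
So V_A = 6.12 × 0.7561 = 4.628 V.
V_B = V_A × 0.3187 = 1.475 V.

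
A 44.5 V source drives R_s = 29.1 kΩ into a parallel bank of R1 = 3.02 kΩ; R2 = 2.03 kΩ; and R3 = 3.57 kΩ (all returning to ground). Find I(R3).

Combine the parallel branches: R_p = (1/3.02 + 1/2.03 + 1/3.57)⁻¹ = 0.9059 kΩ.
V_A = 44.5 × 0.9059/30.01 = 1.344 V.
I(R3) = V_A / R3 = 1.344/3.57 = 0.3763 mA.
(Equivalently: I_total = 1.483 mA, then current-divider fraction G_k/ΣG = 0.2538.)

I ≈ 0.376 mA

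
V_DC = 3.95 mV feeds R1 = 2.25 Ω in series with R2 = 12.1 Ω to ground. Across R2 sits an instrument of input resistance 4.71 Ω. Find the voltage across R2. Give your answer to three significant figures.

V_out ≈ 2.37 mV

The load sits in parallel with R2, giving an effective lower resistance R2' = R2·R_L/(R2+R_L) = 3.390 Ω.
Now apply the divider: V_out = 3.95 × 0.6011 = 2.374 mV.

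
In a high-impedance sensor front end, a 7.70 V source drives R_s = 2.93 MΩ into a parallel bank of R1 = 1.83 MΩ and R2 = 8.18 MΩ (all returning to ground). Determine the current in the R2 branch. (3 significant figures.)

Parallel bank: R_p = 1/(1/1.83 + 1/8.18) = 1.495 MΩ.
Node voltage V_A = V_CC · R_p/(R_s + R_p) = 7.70 × 0.3379 = 2.602 V.
I(R2) = V_A / R2 = 2.602/8.18 = 0.3181 µA.

I ≈ 0.318 µA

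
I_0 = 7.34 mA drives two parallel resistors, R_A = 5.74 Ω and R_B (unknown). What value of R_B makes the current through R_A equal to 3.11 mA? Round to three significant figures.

R_B ≈ 4.22 Ω

Two-branch current divider: I_A = I_0 · R_B/(R_A + R_B).
3.11/7.34 = R_B/(R_A + R_B) → R_B = R_A · (0.4237)/(1 − 0.4237) = 5.74 × 0.7352 = 4.220 Ω.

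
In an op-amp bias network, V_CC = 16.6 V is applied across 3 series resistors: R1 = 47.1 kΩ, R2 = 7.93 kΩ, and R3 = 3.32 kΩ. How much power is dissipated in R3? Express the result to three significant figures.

The common current is I = 16.6/58.35 = 0.2845 mA.
P(R3) = I²·R3 = (0.2845)² × 3.32 = 0.2687 mW.

P ≈ 0.269 mW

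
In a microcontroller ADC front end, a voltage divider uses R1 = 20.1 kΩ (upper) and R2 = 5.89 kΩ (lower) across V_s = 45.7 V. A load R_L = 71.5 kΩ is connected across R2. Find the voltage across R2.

V_out ≈ 9.74 V

R2 ‖ R_L = (5.89 × 71.5)/(5.89 + 71.5) = 5.442 kΩ.
Now apply the divider: V_out = 45.7 × 0.2131 = 9.736 V.
(Unloaded it would be 10.4 V; the load pulls it down.)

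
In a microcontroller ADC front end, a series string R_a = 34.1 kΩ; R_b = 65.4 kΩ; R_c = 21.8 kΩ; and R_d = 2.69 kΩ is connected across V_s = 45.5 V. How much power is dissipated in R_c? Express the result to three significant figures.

The common current is I = 45.5/124.0 = 0.3670 mA.
P = I²R = 0.1347 × 21.8 = 2.936 mW.

P ≈ 2.94 mW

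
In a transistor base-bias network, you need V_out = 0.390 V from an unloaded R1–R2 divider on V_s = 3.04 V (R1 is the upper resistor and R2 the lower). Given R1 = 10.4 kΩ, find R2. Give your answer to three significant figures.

R2 ≈ 1.53 kΩ

V_out/V_s = R2/(R1+R2) = 0.1283.
Rearranging, R2 = R1·k/(1−k) = 10.4 × 0.1472 = 1.531 kΩ.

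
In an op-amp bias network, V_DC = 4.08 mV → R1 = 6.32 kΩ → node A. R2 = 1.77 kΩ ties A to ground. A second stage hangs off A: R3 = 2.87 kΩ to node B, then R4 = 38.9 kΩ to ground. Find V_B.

Looking into the second stage from A: R3 + R4 = 41.77 kΩ appears in parallel with R2.
R2 ‖ (R3+R4) = 1.698 kΩ.
So V_A = 4.08 × 0.2118 = 0.8641 mV.
V_B = V_A × 0.9313 = 0.8047 mV.

V_B ≈ 0.805 mV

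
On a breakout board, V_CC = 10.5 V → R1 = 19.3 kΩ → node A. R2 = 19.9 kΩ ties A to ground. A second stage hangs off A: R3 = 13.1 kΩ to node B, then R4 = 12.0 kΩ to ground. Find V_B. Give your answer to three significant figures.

V_B ≈ 1.83 V

Looking into the second stage from A: R3 + R4 = 25.10 kΩ appears in parallel with R2.
Effective lower resistance at A: R2 ‖ 25.10 = 11.10 kΩ.
So V_A = 10.5 × 0.3651 = 3.834 V.
Stage 2 is unloaded, so V_B = V_A · R4/(R3+R4) = 3.834 × 12.0/25.10 = 1.833 V.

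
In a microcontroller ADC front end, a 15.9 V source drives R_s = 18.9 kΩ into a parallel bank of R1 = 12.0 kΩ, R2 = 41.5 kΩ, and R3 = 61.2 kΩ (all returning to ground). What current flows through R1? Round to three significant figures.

I ≈ 0.397 mA

Parallel bank: R_p = 1/(1/12.0 + 1/41.5 + 1/61.2) = 8.080 kΩ.
V_A by voltage divider: V_A = 15.9 × 8.080/(18.9 + 8.080) = 4.762 V.
I(R1) = V_A / R1 = 4.762/12.0 = 0.3968 mA.
(Equivalently: I_total = 0.5893 mA, then current-divider fraction G_k/ΣG = 0.6733.)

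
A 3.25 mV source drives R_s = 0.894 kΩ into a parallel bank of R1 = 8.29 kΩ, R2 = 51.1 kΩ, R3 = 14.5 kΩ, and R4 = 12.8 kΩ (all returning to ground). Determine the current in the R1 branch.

I ≈ 0.312 µA

Equivalent of the parallel group: R_p = 3.481 kΩ.
V_A by voltage divider: V_A = 3.25 × 3.481/(0.894 + 3.481) = 2.586 mV.
I(R1) = V_A / R1 = 2.586/8.29 = 0.3119 µA.
(Check via current divider: I_total = 0.7429 µA; share G_k/ΣG = 0.4199 → same result.)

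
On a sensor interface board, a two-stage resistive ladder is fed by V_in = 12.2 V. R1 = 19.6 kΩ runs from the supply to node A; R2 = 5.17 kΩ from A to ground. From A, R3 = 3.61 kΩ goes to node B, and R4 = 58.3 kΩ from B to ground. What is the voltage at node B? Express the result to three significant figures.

Looking into the second stage from A: R3 + R4 = 61.91 kΩ appears in parallel with R2.
R2 ‖ (R3+R4) = 4.772 kΩ.
V_A = 12.2 × 4.772/(19.6 + 4.772) = 2.389 V.
Stage 2 is unloaded, so V_B = V_A · R4/(R3+R4) = 2.389 × 58.3/61.91 = 2.249 V.

V_B ≈ 2.25 V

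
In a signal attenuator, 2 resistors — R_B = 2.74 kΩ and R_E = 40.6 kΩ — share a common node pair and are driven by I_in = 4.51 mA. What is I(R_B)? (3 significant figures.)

I ≈ 4.22 mA

For two parallel branches, I_k = I_in · (other R)/(sum of R).
So I = 4.51 × 40.6/43.34 = 4.225 mA.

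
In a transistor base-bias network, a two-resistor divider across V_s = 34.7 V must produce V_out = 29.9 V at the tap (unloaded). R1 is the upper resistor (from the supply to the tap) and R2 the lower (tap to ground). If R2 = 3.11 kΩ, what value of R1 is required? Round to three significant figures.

R1 ≈ 0.499 kΩ

The divider ratio is R2/(R1+R2) = 29.9/34.7 = 0.8617.
So R1 = R2 · (V_s/V_out − 1) = 3.11 × (34.7/29.9 − 1) = 3.11 × 0.1605 = 0.4993 kΩ.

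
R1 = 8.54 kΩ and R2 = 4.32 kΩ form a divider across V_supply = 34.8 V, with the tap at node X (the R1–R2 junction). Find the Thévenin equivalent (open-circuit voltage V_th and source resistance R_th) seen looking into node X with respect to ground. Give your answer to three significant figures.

With X open, the divider is unloaded: V_th = 34.8 × 4.32/12.86 = 11.69 V.
Looking into X with the source shorted: R_th = R1·R2/(R1+R2) = 8.540 × 4.32/12.86 = 2.869 kΩ.

V_th ≈ 11.7 V, R_th ≈ 2.87 kΩ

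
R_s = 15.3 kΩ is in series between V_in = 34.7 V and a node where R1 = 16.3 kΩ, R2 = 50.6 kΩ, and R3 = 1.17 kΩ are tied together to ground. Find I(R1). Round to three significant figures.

I ≈ 0.139 mA

Combine the parallel branches: R_p = (1/16.3 + 1/50.6 + 1/1.17)⁻¹ = 1.069 kΩ.
V_A = 34.7 × 1.069/16.37 = 2.265 V.
I(R1) = V_A / R1 = 2.265/16.3 = 0.1390 mA.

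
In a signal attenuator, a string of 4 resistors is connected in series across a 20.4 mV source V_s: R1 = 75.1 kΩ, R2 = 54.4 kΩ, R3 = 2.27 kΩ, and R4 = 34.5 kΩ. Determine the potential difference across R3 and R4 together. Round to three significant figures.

V ≈ 4.51 mV

Series total: ΣR = 75.1 + 54.4 + 2.27 + 34.5 = 166.3 kΩ.
R_{R3..R4} = 2.27 + 34.5 = 36.77 kΩ.
Voltage divider: V = V_s · (36.77 / 166.3) = 20.4 × 0.2211 = 4.511 mV.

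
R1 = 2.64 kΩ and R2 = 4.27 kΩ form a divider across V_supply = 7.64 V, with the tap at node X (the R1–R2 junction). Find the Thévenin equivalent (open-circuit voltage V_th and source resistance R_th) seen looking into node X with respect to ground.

V_th ≈ 4.72 V, R_th ≈ 1.63 kΩ

With X open, the divider is unloaded: V_th = 7.64 × 4.27/6.910 = 4.721 V.
Looking into X with the source shorted: R_th = R1·R2/(R1+R2) = 2.640 × 4.27/6.910 = 1.631 kΩ.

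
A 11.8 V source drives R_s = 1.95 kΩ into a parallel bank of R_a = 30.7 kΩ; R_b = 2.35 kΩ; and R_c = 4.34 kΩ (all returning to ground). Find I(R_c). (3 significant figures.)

Equivalent of the parallel group: R_p = 1.452 kΩ.
Node voltage V_A = V_supply · R_p/(R_s + R_p) = 11.8 × 0.4269 = 5.037 V.
I(R_c) = V_A / R_c = 5.037/4.34 = 1.161 mA.

I ≈ 1.16 mA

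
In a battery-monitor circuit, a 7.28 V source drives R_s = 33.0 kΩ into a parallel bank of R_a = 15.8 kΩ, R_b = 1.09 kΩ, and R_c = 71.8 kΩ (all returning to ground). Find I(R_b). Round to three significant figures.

I ≈ 0.197 mA

Equivalent of the parallel group: R_p = 1.005 kΩ.
Node voltage V_A = V_DC · R_p/(R_s + R_p) = 7.28 × 0.02957 = 0.2152 V.
Branch current I = V_A/R_b = 0.2152/1.09 = 0.1975 mA.
(Equivalently: I_total = 0.2141 mA, then current-divider fraction G_k/ΣG = 0.9224.)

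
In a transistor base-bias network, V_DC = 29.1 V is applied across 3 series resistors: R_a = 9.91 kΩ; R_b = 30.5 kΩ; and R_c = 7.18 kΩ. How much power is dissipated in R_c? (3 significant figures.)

P ≈ 2.68 mW

The common current is I = 29.1/47.59 = 0.6115 mA.
V(R_c) = I·R = 4.390 V; P = V·I = 4.390 × 0.6115 = 2.685 mW.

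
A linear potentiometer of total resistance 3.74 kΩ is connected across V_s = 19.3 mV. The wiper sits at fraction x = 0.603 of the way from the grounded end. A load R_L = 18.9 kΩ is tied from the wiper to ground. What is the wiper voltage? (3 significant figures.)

The pot divides into 1.485 kΩ above the wiper and 2.255 kΩ below.
(x·R_p) ‖ R_L = 2.015 kΩ.
V_out = 19.3 × 2.015/(1.485 + 2.015) = 11.11 mV.
(Unloaded: V_out = x·V_s = 11.6 mV.)

V_out ≈ 11.1 mV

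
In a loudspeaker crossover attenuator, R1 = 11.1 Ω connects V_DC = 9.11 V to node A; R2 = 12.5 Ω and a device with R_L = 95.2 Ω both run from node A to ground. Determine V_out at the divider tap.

V_out ≈ 4.54 V

The load sits in parallel with R2, giving an effective lower resistance R2' = R2·R_L/(R2+R_L) = 11.05 Ω.
Now apply the divider: V_out = 9.11 × 0.4989 = 4.545 V.
(Unloaded it would be 4.83 V; the load pulls it down.)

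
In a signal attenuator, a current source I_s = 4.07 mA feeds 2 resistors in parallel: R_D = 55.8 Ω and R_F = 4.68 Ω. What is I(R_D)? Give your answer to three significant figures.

I ≈ 0.315 mA

Two-branch current divider: I_k = I_s · R_other/(R_1 + R_2).
So I = 4.07 × 4.68/60.48 = 0.3149 mA.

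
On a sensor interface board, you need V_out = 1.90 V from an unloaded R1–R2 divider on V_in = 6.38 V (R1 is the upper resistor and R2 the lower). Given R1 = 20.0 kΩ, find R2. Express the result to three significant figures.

Required fraction k = V_out/V_in = 0.2978.
R2 = R1 · 0.2978/(1 − 0.2978) = 8.482 kΩ.

R2 ≈ 8.48 kΩ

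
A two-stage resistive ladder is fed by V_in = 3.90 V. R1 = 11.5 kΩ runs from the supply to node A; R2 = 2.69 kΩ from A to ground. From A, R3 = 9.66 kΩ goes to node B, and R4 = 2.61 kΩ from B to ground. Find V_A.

The second stage (R3 + R4 = 12.27 kΩ) loads node A in parallel with R2.
R2 ‖ (R3+R4) = 2.206 kΩ.
V_A = 3.90 × 2.206/(11.5 + 2.206) = 0.6278 V.

V_A ≈ 0.628 V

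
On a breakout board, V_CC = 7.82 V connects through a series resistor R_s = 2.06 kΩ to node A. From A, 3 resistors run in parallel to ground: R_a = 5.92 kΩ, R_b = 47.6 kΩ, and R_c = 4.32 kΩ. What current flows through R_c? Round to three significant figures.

Parallel bank: R_p = 1/(1/5.92 + 1/47.6 + 1/4.32) = 2.373 kΩ.
V_A = 7.82 × 2.373/4.433 = 4.186 V.
I(R_c) = V_A / R_c = 4.186/4.32 = 0.9690 mA.
(Check via current divider: I_total = 1.764 mA; share G_k/ΣG = 0.5493 → same result.)

I ≈ 0.969 mA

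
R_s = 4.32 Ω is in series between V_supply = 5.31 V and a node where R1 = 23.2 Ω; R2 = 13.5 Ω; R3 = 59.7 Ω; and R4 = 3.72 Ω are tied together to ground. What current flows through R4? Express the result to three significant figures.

I ≈ 0.521 A

Equivalent of the parallel group: R_p = 2.483 Ω.
V_A by voltage divider: V_A = 5.31 × 2.483/(4.32 + 2.483) = 1.938 V.
I(R4) = V_A / R4 = 1.938/3.72 = 0.5210 A.
(Equivalently: I_total = 0.7805 A, then current-divider fraction G_k/ΣG = 0.6675.)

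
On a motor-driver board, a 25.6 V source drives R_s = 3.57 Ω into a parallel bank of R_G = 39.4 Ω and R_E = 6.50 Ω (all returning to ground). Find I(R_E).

I ≈ 2.40 A

Combine the parallel branches: R_p = (1/39.4 + 1/6.50)⁻¹ = 5.580 Ω.
Node voltage V_A = V_supply · R_p/(R_s + R_p) = 25.6 × 0.6098 = 15.61 V.
Branch current I = V_A/R_E = 15.61/6.50 = 2.402 A.
(Equivalently: I_total = 2.798 A, then current-divider fraction G_k/ΣG = 0.8584.)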